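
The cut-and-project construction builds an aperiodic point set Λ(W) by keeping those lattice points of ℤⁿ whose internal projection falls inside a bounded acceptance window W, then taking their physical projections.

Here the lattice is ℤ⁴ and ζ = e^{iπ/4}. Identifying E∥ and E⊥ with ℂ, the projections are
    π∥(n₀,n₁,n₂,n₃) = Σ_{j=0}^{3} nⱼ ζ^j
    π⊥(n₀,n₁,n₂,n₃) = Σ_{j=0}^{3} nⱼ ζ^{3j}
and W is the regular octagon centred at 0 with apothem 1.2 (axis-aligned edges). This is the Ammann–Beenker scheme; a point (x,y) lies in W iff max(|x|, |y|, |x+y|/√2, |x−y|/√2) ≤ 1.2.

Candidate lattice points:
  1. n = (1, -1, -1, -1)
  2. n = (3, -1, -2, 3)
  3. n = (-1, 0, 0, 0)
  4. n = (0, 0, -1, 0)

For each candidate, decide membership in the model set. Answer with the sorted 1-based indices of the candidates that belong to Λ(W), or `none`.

Internal map: ζ^{3j} for j=0..3 gives (1,0), (−√2/2,√2/2), (0,−1), (√2/2,√2/2).
#1 (1, -1, -1, -1): internal (1.000000, -0.414214); octagon support 1.000000 vs apothem 1.2 → ∈ W
#2 (3, -1, -2, 3): internal (5.828427, 3.414214); octagon support 6.535534 vs apothem 1.2 → ∉ W
#3 (-1, 0, 0, 0): internal (-1.000000, 0.000000); octagon support 1.000000 vs apothem 1.2 → ∈ W
#4 (0, 0, -1, 0): internal (0.000000, 1.000000); octagon support 1.000000 vs apothem 1.2 → ∈ W

1, 3, 4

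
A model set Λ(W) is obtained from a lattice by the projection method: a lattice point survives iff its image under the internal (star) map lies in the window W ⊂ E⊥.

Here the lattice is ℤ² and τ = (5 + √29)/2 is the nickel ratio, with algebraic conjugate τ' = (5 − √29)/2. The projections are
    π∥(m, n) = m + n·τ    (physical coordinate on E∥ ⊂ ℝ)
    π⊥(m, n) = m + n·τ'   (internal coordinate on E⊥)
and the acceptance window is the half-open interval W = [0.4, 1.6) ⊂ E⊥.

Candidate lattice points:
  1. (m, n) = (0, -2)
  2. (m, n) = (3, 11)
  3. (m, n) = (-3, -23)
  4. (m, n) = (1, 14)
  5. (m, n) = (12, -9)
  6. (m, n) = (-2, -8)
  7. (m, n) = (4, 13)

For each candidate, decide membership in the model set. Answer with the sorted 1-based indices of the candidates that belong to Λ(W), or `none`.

2, 3, 7

Compute τ' = (5−√29)/2 = -0.192582, so π⊥(m,n) = m -0.192582·n.
#1 (0,-2): internal coord 0 + (-2)·τ' = +0.385165; +0.385165 ∉ [0.4, 1.6) → out
#2 (3,11): internal coord 3 + (11)·τ' = +0.881594; +0.881594 ∈ [0.4, 1.6) → IN Λ
#3 (-3,-23): internal coord -3 + (-23)·τ' = +1.429395; +1.429395 ∈ [0.4, 1.6) → IN Λ
#4 (1,14): internal coord 1 + (14)·τ' = -1.696154; -1.696154 ∉ [0.4, 1.6) → out
#5 (12,-9): internal coord 12 + (-9)·τ' = +13.733242; +13.733242 ∉ [0.4, 1.6) → out
#6 (-2,-8): internal coord -2 + (-8)·τ' = -0.459341; -0.459341 ∉ [0.4, 1.6) → out
#7 (4,13): internal coord 4 + (13)·τ' = +1.496429; +1.496429 ∈ [0.4, 1.6) → IN Λ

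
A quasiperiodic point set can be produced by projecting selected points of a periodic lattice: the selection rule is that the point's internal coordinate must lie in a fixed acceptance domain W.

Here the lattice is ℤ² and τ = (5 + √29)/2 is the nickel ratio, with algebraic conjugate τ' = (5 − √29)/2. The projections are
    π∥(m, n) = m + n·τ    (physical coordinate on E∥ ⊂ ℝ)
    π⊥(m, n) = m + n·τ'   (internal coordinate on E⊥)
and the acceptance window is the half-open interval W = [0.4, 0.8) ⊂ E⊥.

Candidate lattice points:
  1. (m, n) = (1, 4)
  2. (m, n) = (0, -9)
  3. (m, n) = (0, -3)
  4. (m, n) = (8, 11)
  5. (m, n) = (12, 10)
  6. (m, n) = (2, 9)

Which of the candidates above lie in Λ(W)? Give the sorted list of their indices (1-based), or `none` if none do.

Numerically τ ≈ 5.19258 and τ' = −1/τ ≈ -0.19258.
#1 (1,4): internal coord 1 + (4)·τ' = +0.22967; +0.22967 ∉ [0.4, 0.8) → out
#2 (0,-9): internal coord 0 + (-9)·τ' = +1.73324; +1.73324 ∉ [0.4, 0.8) → out
#3 (0,-3): internal coord 0 + (-3)·τ' = +0.57775; +0.57775 ∈ [0.4, 0.8) → IN Λ
#4 (8,11): internal coord 8 + (11)·τ' = +5.88159; +5.88159 ∉ [0.4, 0.8) → out
#5 (12,10): internal coord 12 + (10)·τ' = +10.07418; +10.07418 ∉ [0.4, 0.8) → out
#6 (2,9): internal coord 2 + (9)·τ' = +0.26676; +0.26676 ∉ [0.4, 0.8) → out

3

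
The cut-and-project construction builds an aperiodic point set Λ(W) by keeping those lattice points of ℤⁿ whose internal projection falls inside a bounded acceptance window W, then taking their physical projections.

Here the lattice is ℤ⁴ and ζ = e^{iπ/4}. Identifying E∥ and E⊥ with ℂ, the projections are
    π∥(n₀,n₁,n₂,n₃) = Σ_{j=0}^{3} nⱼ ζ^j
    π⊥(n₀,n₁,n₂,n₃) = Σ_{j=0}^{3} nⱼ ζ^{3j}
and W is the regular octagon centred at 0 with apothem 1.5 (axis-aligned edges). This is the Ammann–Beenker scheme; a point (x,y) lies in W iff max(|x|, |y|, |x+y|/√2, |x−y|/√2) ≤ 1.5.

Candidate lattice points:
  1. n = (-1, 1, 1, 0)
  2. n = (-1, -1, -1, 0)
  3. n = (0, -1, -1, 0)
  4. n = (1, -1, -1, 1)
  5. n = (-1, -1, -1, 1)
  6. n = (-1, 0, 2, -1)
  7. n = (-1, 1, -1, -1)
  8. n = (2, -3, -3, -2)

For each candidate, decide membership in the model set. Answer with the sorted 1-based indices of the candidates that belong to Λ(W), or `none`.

Internal map: ζ^{3j} for j=0..3 gives (1,0), (−√2/2,√2/2), (0,−1), (√2/2,√2/2).
#1 (-1, 1, 1, 0): internal (-1.707107, -0.292893); octagon support 1.707107 vs apothem 1.5 → ∉ W
#2 (-1, -1, -1, 0): internal (-0.292893, 0.292893); octagon support 0.414214 vs apothem 1.5 → ∈ W
#3 (0, -1, -1, 0): internal (0.707107, 0.292893); octagon support 0.707107 vs apothem 1.5 → ∈ W
#4 (1, -1, -1, 1): internal (2.414214, 1.000000); octagon support 2.414214 vs apothem 1.5 → ∉ W
#5 (-1, -1, -1, 1): internal (0.414214, 1.000000); octagon support 1.000000 vs apothem 1.5 → ∈ W
#6 (-1, 0, 2, -1): internal (-1.707107, -2.707107); octagon support 3.121320 vs apothem 1.5 → ∉ W
#7 (-1, 1, -1, -1): internal (-2.414214, 1.000000); octagon support 2.414214 vs apothem 1.5 → ∉ W
#8 (2, -3, -3, -2): internal (2.707107, -0.535534); octagon support 2.707107 vs apothem 1.5 → ∉ W

2, 3, 5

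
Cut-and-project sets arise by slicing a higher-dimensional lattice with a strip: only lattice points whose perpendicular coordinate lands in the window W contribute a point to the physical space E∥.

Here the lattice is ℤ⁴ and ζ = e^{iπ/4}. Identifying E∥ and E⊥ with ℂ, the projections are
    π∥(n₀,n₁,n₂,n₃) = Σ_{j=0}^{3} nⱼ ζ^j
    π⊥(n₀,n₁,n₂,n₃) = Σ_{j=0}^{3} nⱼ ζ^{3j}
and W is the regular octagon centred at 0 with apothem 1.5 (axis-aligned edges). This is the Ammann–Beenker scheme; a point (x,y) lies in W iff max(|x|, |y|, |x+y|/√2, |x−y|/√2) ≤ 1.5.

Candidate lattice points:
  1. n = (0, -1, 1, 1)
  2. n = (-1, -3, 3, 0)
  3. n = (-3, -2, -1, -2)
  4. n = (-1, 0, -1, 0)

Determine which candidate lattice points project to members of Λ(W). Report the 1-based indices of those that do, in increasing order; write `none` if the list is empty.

4

π⊥(n) = n₀ + n₁ζ³ + n₂ζ⁶ + n₃ζ⁹ where ζ = e^{iπ/4}.
#1 (0, -1, 1, 1): internal (1.4142, -1.0000); octagon support 1.7071 vs apothem 1.5 → ∉ W
#2 (-1, -3, 3, 0): internal (1.1213, -5.1213); octagon support 5.1213 vs apothem 1.5 → ∉ W
#3 (-3, -2, -1, -2): internal (-3.0000, -1.8284); octagon support 3.4142 vs apothem 1.5 → ∉ W
#4 (-1, 0, -1, 0): internal (-1.0000, 1.0000); octagon support 1.4142 vs apothem 1.5 → ∈ W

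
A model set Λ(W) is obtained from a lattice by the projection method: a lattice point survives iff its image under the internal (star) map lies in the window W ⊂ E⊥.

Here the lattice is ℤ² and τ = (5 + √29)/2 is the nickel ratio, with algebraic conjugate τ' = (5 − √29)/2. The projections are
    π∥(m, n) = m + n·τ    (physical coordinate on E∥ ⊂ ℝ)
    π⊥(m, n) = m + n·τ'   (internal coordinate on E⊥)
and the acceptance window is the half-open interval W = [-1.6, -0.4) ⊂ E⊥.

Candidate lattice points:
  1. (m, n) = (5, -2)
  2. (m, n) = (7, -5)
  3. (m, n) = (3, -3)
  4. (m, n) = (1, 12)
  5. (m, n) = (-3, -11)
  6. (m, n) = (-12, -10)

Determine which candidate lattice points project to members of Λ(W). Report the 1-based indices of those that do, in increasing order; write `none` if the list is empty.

4, 5

Compute τ' = (5−√29)/2 = -0.192582, so π⊥(m,n) = m -0.192582·n.
candidate 1: (m,n)=(5,-2) → π∥ = 5-2·τ ≈ -5.385165, π⊥ = 5-2·τ' ≈ 5.385165 ∉ [-1.6, -0.4) ⇒ out
candidate 2: (m,n)=(7,-5) → π∥ = 7-5·τ ≈ -18.962912, π⊥ = 7-5·τ' ≈ 7.962912 ∉ [-1.6, -0.4) ⇒ out
candidate 3: (m,n)=(3,-3) → π∥ = 3-3·τ ≈ -12.577747, π⊥ = 3-3·τ' ≈ 3.577747 ∉ [-1.6, -0.4) ⇒ out
candidate 4: (m,n)=(1,12) → π∥ = 1+12·τ ≈ 63.310989, π⊥ = 1+12·τ' ≈ -1.310989 ∈ [-1.6, -0.4) ⇒ IN Λ
candidate 5: (m,n)=(-3,-11) → π∥ = -3-11·τ ≈ -60.118406, π⊥ = -3-11·τ' ≈ -0.881594 ∈ [-1.6, -0.4) ⇒ IN Λ
candidate 6: (m,n)=(-12,-10) → π∥ = -12-10·τ ≈ -63.925824, π⊥ = -12-10·τ' ≈ -10.074176 ∉ [-1.6, -0.4) ⇒ out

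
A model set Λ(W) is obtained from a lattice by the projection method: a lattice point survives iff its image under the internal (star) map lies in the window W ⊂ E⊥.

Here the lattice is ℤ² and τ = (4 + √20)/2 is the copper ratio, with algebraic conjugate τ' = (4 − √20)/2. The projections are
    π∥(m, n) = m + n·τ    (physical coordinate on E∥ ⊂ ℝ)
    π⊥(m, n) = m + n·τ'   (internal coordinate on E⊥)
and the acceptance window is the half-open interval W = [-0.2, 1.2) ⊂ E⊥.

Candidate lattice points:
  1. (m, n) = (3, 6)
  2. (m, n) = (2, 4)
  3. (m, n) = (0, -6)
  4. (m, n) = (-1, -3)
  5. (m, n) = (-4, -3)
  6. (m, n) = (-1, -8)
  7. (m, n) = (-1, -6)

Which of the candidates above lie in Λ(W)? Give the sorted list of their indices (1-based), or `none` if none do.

Compute τ' = (4−√20)/2 = -0.236068, so π⊥(m,n) = m -0.236068·n.
[1] lift (3,6): star map gives 1.583592; window check -0.2 ≤ 1.583592 < 1.2 is false → out
[2] lift (2,4): star map gives 1.055728; window check -0.2 ≤ 1.055728 < 1.2 is true → IN Λ
[3] lift (0,-6): star map gives 1.416408; window check -0.2 ≤ 1.416408 < 1.2 is false → out
[4] lift (-1,-3): star map gives -0.291796; window check -0.2 ≤ -0.291796 < 1.2 is false → out
[5] lift (-4,-3): star map gives -3.291796; window check -0.2 ≤ -3.291796 < 1.2 is false → out
[6] lift (-1,-8): star map gives 0.888544; window check -0.2 ≤ 0.888544 < 1.2 is true → IN Λ
[7] lift (-1,-6): star map gives 0.416408; window check -0.2 ≤ 0.416408 < 1.2 is true → IN Λ

2, 6, 7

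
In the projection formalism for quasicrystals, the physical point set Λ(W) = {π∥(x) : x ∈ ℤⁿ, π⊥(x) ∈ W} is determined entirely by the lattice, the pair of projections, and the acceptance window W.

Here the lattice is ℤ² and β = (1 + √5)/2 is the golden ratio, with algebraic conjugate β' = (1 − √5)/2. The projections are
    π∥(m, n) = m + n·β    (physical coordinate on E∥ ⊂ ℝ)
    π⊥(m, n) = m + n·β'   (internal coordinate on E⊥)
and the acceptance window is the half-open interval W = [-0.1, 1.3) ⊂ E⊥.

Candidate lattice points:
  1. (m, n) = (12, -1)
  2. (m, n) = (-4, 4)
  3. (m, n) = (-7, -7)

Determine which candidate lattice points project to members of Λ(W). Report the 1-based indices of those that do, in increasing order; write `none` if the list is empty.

none

Compute β' = (1−√5)/2 = -0.6180, so π⊥(m,n) = m -0.6180·n.
candidate 1: (m,n)=(12,-1) → π∥ = 12-1·β ≈ 10.3820, π⊥ = 12-1·β' ≈ 12.6180 ∉ [-0.1, 1.3) ⇒ out
candidate 2: (m,n)=(-4,4) → π∥ = -4+4·β ≈ 2.4721, π⊥ = -4+4·β' ≈ -6.4721 ∉ [-0.1, 1.3) ⇒ out
candidate 3: (m,n)=(-7,-7) → π∥ = -7-7·β ≈ -18.3262, π⊥ = -7-7·β' ≈ -2.6738 ∉ [-0.1, 1.3) ⇒ out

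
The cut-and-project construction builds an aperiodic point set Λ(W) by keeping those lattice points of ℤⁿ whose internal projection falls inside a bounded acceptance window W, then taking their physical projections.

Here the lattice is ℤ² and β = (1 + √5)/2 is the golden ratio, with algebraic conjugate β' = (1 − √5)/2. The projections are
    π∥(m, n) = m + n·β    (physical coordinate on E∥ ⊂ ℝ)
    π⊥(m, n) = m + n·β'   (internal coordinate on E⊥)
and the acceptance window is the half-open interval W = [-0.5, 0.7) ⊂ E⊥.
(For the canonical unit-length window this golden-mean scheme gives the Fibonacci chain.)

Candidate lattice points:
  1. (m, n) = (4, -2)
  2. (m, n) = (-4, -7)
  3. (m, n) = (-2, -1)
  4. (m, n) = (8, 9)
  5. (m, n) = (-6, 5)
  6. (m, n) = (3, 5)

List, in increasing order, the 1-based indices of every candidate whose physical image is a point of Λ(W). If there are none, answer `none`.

Compute β' = (1−√5)/2 = -0.618034, so π⊥(m,n) = m -0.618034·n.
[1] lift (4,-2): star map gives 5.236068; window check -0.5 ≤ 5.236068 < 0.7 is false → out
[2] lift (-4,-7): star map gives 0.326238; window check -0.5 ≤ 0.326238 < 0.7 is true → IN Λ
[3] lift (-2,-1): star map gives -1.381966; window check -0.5 ≤ -1.381966 < 0.7 is false → out
[4] lift (8,9): star map gives 2.437694; window check -0.5 ≤ 2.437694 < 0.7 is false → out
[5] lift (-6,5): star map gives -9.090170; window check -0.5 ≤ -9.090170 < 0.7 is false → out
[6] lift (3,5): star map gives -0.090170; window check -0.5 ≤ -0.090170 < 0.7 is true → IN Λ

2, 6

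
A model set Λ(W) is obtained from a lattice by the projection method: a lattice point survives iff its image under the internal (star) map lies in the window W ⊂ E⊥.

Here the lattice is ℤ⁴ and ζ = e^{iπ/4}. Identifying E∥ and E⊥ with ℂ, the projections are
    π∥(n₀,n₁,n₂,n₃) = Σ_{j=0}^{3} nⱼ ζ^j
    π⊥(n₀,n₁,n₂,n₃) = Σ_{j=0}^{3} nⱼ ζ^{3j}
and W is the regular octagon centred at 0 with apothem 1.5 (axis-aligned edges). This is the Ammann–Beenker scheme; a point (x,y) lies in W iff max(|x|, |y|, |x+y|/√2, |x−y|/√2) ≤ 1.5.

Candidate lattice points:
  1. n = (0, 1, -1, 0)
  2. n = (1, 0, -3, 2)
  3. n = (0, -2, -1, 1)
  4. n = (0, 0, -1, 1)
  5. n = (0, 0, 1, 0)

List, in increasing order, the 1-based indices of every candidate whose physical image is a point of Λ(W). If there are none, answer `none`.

5

With ζ = e^{iπ/4} the internal vectors are ζ^0,ζ^3,ζ^6,ζ^9.
candidate 1: n = (0, 1, -1, 0) → π⊥ ≈ (-0.70711, +1.70711); max(|x|,|y|,|x±y|/√2) = 1.70711 > 1.5 ⇒ ∉ W
candidate 2: n = (1, 0, -3, 2) → π⊥ ≈ (+2.41421, +4.41421); max(|x|,|y|,|x±y|/√2) = 4.82843 > 1.5 ⇒ ∉ W
candidate 3: n = (0, -2, -1, 1) → π⊥ ≈ (+2.12132, +0.29289); max(|x|,|y|,|x±y|/√2) = 2.12132 > 1.5 ⇒ ∉ W
candidate 4: n = (0, 0, -1, 1) → π⊥ ≈ (+0.70711, +1.70711); max(|x|,|y|,|x±y|/√2) = 1.70711 > 1.5 ⇒ ∉ W
candidate 5: n = (0, 0, 1, 0) → π⊥ ≈ (+0.00000, -1.00000); max(|x|,|y|,|x±y|/√2) = 1.00000 ≤ 1.5 ⇒ ∈ W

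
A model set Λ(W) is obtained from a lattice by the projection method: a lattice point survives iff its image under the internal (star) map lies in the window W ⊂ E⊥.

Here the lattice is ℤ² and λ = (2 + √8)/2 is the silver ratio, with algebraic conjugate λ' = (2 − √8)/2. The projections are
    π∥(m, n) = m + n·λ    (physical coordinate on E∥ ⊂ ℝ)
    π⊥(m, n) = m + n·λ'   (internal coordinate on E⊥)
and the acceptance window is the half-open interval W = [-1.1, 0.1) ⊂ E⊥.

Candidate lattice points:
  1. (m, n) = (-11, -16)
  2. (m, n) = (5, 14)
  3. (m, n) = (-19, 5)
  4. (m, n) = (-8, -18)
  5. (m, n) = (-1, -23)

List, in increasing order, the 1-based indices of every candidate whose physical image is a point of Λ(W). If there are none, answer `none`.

Compute λ' = (2−√8)/2 = -0.4142, so π⊥(m,n) = m -0.4142·n.
[1] lift (-11,-16): star map gives -4.3726; window check -1.1 ≤ -4.3726 < 0.1 is false → out
[2] lift (5,14): star map gives -0.7990; window check -1.1 ≤ -0.7990 < 0.1 is true → IN Λ
[3] lift (-19,5): star map gives -21.0711; window check -1.1 ≤ -21.0711 < 0.1 is false → out
[4] lift (-8,-18): star map gives -0.5442; window check -1.1 ≤ -0.5442 < 0.1 is true → IN Λ
[5] lift (-1,-23): star map gives 8.5269; window check -1.1 ≤ 8.5269 < 0.1 is false → out

2, 4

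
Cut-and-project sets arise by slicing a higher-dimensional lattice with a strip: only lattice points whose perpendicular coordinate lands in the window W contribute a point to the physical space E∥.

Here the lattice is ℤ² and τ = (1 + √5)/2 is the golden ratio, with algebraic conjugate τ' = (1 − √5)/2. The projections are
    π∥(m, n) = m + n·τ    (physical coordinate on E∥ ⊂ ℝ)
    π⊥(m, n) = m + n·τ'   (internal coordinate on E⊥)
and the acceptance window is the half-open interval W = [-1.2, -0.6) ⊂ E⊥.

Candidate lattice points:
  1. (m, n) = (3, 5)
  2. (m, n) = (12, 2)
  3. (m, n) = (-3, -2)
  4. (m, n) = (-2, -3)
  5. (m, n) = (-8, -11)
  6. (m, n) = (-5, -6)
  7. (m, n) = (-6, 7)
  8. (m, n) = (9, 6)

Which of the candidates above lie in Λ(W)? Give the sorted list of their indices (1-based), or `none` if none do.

Compute τ' = (1−√5)/2 = -0.61803, so π⊥(m,n) = m -0.61803·n.
[1] lift (3,5): star map gives -0.09017; window check -1.2 ≤ -0.09017 < -0.6 is false → out
[2] lift (12,2): star map gives 10.76393; window check -1.2 ≤ 10.76393 < -0.6 is false → out
[3] lift (-3,-2): star map gives -1.76393; window check -1.2 ≤ -1.76393 < -0.6 is false → out
[4] lift (-2,-3): star map gives -0.14590; window check -1.2 ≤ -0.14590 < -0.6 is false → out
[5] lift (-8,-11): star map gives -1.20163; window check -1.2 ≤ -1.20163 < -0.6 is false → out
[6] lift (-5,-6): star map gives -1.29180; window check -1.2 ≤ -1.29180 < -0.6 is false → out
[7] lift (-6,7): star map gives -10.32624; window check -1.2 ≤ -10.32624 < -0.6 is false → out
[8] lift (9,6): star map gives 5.29180; window check -1.2 ≤ 5.29180 < -0.6 is false → out

none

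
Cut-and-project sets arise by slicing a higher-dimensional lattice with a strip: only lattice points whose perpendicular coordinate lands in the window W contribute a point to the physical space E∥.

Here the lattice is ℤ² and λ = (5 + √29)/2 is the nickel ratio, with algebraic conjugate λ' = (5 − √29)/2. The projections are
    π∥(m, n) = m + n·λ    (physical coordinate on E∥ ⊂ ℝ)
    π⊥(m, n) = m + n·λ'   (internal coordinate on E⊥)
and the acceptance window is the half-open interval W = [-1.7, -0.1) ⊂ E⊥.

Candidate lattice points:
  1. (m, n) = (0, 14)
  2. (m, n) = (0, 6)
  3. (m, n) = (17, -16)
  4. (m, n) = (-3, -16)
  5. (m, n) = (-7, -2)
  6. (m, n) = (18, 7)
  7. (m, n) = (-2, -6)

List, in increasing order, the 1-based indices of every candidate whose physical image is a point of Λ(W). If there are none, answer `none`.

2, 7

λ' = (5−√29)/2 ≈ -0.1926.
#1 (0,14): internal coord 0 + (14)·λ' = -2.6962; -2.6962 ∉ [-1.7, -0.1) → out
#2 (0,6): internal coord 0 + (6)·λ' = -1.1555; -1.1555 ∈ [-1.7, -0.1) → IN Λ
#3 (17,-16): internal coord 17 + (-16)·λ' = +20.0813; +20.0813 ∉ [-1.7, -0.1) → out
#4 (-3,-16): internal coord -3 + (-16)·λ' = +0.0813; +0.0813 ∉ [-1.7, -0.1) → out
#5 (-7,-2): internal coord -7 + (-2)·λ' = -6.6148; -6.6148 ∉ [-1.7, -0.1) → out
#6 (18,7): internal coord 18 + (7)·λ' = +16.6519; +16.6519 ∉ [-1.7, -0.1) → out
#7 (-2,-6): internal coord -2 + (-6)·λ' = -0.8445; -0.8445 ∈ [-1.7, -0.1) → IN Λ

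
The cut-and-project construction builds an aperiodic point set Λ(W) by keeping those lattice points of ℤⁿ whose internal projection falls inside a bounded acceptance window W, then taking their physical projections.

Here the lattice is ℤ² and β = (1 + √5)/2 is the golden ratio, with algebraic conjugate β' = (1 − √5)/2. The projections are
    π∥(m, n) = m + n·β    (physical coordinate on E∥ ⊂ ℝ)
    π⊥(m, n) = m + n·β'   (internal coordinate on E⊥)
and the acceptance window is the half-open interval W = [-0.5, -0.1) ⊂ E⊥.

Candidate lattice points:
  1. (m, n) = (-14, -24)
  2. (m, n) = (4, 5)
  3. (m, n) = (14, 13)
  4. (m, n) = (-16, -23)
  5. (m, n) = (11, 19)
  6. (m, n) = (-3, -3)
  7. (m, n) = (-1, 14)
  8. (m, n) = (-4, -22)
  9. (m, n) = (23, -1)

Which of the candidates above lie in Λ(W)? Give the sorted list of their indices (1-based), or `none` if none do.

none

Compute β' = (1−√5)/2 = -0.618034, so π⊥(m,n) = m -0.618034·n.
#1 (-14,-24): internal coord -14 + (-24)·β' = +0.832816; +0.832816 ∉ [-0.5, -0.1) → out
#2 (4,5): internal coord 4 + (5)·β' = +0.909830; +0.909830 ∉ [-0.5, -0.1) → out
#3 (14,13): internal coord 14 + (13)·β' = +5.965558; +5.965558 ∉ [-0.5, -0.1) → out
#4 (-16,-23): internal coord -16 + (-23)·β' = -1.785218; -1.785218 ∉ [-0.5, -0.1) → out
#5 (11,19): internal coord 11 + (19)·β' = -0.742646; -0.742646 ∉ [-0.5, -0.1) → out
#6 (-3,-3): internal coord -3 + (-3)·β' = -1.145898; -1.145898 ∉ [-0.5, -0.1) → out
#7 (-1,14): internal coord -1 + (14)·β' = -9.652476; -9.652476 ∉ [-0.5, -0.1) → out
#8 (-4,-22): internal coord -4 + (-22)·β' = +9.596748; +9.596748 ∉ [-0.5, -0.1) → out
#9 (23,-1): internal coord 23 + (-1)·β' = +23.618034; +23.618034 ∉ [-0.5, -0.1) → out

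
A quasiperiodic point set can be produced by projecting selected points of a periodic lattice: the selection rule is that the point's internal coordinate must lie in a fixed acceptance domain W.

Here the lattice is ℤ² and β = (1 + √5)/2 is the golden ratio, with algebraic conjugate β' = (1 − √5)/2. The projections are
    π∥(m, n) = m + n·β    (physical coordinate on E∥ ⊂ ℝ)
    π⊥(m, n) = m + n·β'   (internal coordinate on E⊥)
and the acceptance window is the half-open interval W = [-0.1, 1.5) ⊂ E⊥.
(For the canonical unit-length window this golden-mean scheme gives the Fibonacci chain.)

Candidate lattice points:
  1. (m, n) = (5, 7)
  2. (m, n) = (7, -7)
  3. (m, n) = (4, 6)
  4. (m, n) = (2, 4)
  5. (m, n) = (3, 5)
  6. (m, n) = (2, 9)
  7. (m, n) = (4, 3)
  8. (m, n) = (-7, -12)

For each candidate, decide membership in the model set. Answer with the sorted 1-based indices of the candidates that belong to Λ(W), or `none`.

1, 3, 5, 8

β' = (1−√5)/2 ≈ -0.61803.
[1] lift (5,7): star map gives 0.67376; window check -0.1 ≤ 0.67376 < 1.5 is true → IN Λ
[2] lift (7,-7): star map gives 11.32624; window check -0.1 ≤ 11.32624 < 1.5 is false → out
[3] lift (4,6): star map gives 0.29180; window check -0.1 ≤ 0.29180 < 1.5 is true → IN Λ
[4] lift (2,4): star map gives -0.47214; window check -0.1 ≤ -0.47214 < 1.5 is false → out
[5] lift (3,5): star map gives -0.09017; window check -0.1 ≤ -0.09017 < 1.5 is true → IN Λ
[6] lift (2,9): star map gives -3.56231; window check -0.1 ≤ -3.56231 < 1.5 is false → out
[7] lift (4,3): star map gives 2.14590; window check -0.1 ≤ 2.14590 < 1.5 is false → out
[8] lift (-7,-12): star map gives 0.41641; window check -0.1 ≤ 0.41641 < 1.5 is true → IN Λ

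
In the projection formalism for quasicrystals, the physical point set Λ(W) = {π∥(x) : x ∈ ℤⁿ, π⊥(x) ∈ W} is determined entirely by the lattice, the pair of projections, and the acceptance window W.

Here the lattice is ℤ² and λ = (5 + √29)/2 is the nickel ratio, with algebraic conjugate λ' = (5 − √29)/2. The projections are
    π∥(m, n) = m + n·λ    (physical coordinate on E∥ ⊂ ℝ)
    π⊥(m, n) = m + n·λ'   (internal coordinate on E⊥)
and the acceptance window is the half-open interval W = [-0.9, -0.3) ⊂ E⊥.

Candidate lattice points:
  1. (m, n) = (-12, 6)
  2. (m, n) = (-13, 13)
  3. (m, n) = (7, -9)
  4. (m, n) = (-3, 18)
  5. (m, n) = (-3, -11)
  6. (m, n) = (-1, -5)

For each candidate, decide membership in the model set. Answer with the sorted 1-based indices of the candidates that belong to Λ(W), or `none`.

5

Numerically λ ≈ 5.19258 and λ' = −1/λ ≈ -0.19258.
candidate 1: (m,n)=(-12,6) → π∥ = -12+6·λ ≈ 19.15549, π⊥ = -12+6·λ' ≈ -13.15549 ∉ [-0.9, -0.3) ⇒ out
candidate 2: (m,n)=(-13,13) → π∥ = -13+13·λ ≈ 54.50357, π⊥ = -13+13·λ' ≈ -15.50357 ∉ [-0.9, -0.3) ⇒ out
candidate 3: (m,n)=(7,-9) → π∥ = 7-9·λ ≈ -39.73324, π⊥ = 7-9·λ' ≈ 8.73324 ∉ [-0.9, -0.3) ⇒ out
candidate 4: (m,n)=(-3,18) → π∥ = -3+18·λ ≈ 90.46648, π⊥ = -3+18·λ' ≈ -6.46648 ∉ [-0.9, -0.3) ⇒ out
candidate 5: (m,n)=(-3,-11) → π∥ = -3-11·λ ≈ -60.11841, π⊥ = -3-11·λ' ≈ -0.88159 ∈ [-0.9, -0.3) ⇒ IN Λ
candidate 6: (m,n)=(-1,-5) → π∥ = -1-5·λ ≈ -26.96291, π⊥ = -1-5·λ' ≈ -0.03709 ∉ [-0.9, -0.3) ⇒ out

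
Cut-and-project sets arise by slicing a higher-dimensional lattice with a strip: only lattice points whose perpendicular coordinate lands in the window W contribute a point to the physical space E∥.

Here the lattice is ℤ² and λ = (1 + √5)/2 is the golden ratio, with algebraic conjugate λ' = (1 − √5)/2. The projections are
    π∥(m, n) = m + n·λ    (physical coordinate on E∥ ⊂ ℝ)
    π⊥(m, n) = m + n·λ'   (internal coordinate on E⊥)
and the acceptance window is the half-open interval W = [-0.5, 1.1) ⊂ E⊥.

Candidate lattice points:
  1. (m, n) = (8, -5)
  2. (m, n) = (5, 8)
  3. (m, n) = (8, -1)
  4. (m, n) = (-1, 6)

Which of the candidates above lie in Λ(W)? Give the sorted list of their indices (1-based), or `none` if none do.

Compute λ' = (1−√5)/2 = -0.618034, so π⊥(m,n) = m -0.618034·n.
candidate 1: (m,n)=(8,-5) → π∥ = 8-5·λ ≈ -0.090170, π⊥ = 8-5·λ' ≈ 11.090170 ∉ [-0.5, 1.1) ⇒ out
candidate 2: (m,n)=(5,8) → π∥ = 5+8·λ ≈ 17.944272, π⊥ = 5+8·λ' ≈ 0.055728 ∈ [-0.5, 1.1) ⇒ IN Λ
candidate 3: (m,n)=(8,-1) → π∥ = 8-1·λ ≈ 6.381966, π⊥ = 8-1·λ' ≈ 8.618034 ∉ [-0.5, 1.1) ⇒ out
candidate 4: (m,n)=(-1,6) → π∥ = -1+6·λ ≈ 8.708204, π⊥ = -1+6·λ' ≈ -4.708204 ∉ [-0.5, 1.1) ⇒ out

2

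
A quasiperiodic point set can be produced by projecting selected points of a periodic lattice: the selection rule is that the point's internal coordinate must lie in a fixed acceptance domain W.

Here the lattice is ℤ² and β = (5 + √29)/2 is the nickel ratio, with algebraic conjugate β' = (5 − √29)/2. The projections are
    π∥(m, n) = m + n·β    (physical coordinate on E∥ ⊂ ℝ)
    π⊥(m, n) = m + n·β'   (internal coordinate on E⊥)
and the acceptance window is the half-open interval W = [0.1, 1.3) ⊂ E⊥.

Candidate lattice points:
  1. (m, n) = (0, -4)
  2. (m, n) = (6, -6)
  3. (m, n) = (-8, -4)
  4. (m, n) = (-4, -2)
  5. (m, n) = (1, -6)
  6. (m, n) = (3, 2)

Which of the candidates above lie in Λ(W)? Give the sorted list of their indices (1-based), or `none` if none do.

1

Numerically β ≈ 5.19258 and β' = −1/β ≈ -0.19258.
#1 (0,-4): internal coord 0 + (-4)·β' = +0.77033; +0.77033 ∈ [0.1, 1.3) → IN Λ
#2 (6,-6): internal coord 6 + (-6)·β' = +7.15549; +7.15549 ∉ [0.1, 1.3) → out
#3 (-8,-4): internal coord -8 + (-4)·β' = -7.22967; -7.22967 ∉ [0.1, 1.3) → out
#4 (-4,-2): internal coord -4 + (-2)·β' = -3.61484; -3.61484 ∉ [0.1, 1.3) → out
#5 (1,-6): internal coord 1 + (-6)·β' = +2.15549; +2.15549 ∉ [0.1, 1.3) → out
#6 (3,2): internal coord 3 + (2)·β' = +2.61484; +2.61484 ∉ [0.1, 1.3) → out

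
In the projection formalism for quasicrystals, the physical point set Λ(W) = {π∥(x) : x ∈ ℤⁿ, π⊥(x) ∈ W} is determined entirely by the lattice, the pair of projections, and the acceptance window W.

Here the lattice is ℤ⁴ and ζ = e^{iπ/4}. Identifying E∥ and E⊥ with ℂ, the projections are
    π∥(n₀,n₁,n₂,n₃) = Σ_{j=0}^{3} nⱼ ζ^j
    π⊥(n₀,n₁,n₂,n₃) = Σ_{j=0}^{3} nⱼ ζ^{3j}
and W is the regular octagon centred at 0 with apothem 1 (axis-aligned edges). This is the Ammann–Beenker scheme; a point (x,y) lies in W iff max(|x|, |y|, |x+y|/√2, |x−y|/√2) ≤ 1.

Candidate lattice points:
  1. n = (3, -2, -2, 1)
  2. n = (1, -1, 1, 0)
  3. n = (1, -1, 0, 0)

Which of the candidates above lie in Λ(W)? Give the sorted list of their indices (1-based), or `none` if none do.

none

π⊥(n) = n₀ + n₁ζ³ + n₂ζ⁶ + n₃ζ⁹ where ζ = e^{iπ/4}.
#1 (3, -2, -2, 1): internal (5.12132, 1.29289); octagon support 5.12132 vs apothem 1 → ∉ W
#2 (1, -1, 1, 0): internal (1.70711, -1.70711); octagon support 2.41421 vs apothem 1 → ∉ W
#3 (1, -1, 0, 0): internal (1.70711, -0.70711); octagon support 1.70711 vs apothem 1 → ∉ W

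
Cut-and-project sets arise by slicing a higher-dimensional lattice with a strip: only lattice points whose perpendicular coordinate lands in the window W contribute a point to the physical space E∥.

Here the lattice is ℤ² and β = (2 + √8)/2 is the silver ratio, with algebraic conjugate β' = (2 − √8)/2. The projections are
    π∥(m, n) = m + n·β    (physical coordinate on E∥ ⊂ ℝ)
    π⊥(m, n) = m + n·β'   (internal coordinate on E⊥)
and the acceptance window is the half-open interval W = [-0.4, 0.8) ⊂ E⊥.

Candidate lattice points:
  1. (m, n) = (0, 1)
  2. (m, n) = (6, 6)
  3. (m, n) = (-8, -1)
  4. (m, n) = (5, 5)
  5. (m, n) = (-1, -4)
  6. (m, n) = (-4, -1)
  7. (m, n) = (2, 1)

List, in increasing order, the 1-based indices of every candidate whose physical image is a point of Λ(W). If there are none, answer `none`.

5

β' = (2−√8)/2 ≈ -0.4142.
[1] lift (0,1): star map gives -0.4142; window check -0.4 ≤ -0.4142 < 0.8 is false → out
[2] lift (6,6): star map gives 3.5147; window check -0.4 ≤ 3.5147 < 0.8 is false → out
[3] lift (-8,-1): star map gives -7.5858; window check -0.4 ≤ -7.5858 < 0.8 is false → out
[4] lift (5,5): star map gives 2.9289; window check -0.4 ≤ 2.9289 < 0.8 is false → out
[5] lift (-1,-4): star map gives 0.6569; window check -0.4 ≤ 0.6569 < 0.8 is true → IN Λ
[6] lift (-4,-1): star map gives -3.5858; window check -0.4 ≤ -3.5858 < 0.8 is false → out
[7] lift (2,1): star map gives 1.5858; window check -0.4 ≤ 1.5858 < 0.8 is false → out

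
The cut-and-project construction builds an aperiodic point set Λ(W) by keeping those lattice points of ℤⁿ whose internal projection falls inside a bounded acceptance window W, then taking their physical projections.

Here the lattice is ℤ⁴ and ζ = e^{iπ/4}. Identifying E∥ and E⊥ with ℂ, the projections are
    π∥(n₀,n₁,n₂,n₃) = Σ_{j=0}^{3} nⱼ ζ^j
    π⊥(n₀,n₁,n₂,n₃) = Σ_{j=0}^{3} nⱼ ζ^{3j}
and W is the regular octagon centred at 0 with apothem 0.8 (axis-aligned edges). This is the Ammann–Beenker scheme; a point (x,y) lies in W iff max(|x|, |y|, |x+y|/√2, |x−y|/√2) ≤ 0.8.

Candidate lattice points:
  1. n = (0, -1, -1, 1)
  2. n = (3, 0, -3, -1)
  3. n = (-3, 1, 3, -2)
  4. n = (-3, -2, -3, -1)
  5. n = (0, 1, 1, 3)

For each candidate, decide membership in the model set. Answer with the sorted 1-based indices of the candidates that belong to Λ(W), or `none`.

none

Internal map: ζ^{3j} for j=0..3 gives (1,0), (−√2/2,√2/2), (0,−1), (√2/2,√2/2).
#1 (0, -1, -1, 1): internal (1.41421, 1.00000); octagon support 1.70711 vs apothem 0.8 → ∉ W
#2 (3, 0, -3, -1): internal (2.29289, 2.29289); octagon support 3.24264 vs apothem 0.8 → ∉ W
#3 (-3, 1, 3, -2): internal (-5.12132, -3.70711); octagon support 6.24264 vs apothem 0.8 → ∉ W
#4 (-3, -2, -3, -1): internal (-2.29289, 0.87868); octagon support 2.29289 vs apothem 0.8 → ∉ W
#5 (0, 1, 1, 3): internal (1.41421, 1.82843); octagon support 2.29289 vs apothem 0.8 → ∉ W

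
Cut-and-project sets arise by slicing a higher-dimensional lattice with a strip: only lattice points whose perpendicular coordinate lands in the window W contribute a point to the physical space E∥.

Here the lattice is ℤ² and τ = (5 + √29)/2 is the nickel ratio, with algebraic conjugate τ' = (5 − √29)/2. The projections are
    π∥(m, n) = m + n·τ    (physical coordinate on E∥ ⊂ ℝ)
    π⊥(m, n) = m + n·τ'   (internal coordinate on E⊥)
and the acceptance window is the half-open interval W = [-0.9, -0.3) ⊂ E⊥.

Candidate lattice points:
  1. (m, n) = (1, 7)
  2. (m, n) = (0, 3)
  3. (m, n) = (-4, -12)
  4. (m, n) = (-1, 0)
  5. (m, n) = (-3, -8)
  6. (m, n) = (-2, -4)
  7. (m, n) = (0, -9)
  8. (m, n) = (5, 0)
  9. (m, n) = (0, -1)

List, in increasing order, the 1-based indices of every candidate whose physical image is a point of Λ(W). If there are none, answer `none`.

1, 2

Compute τ' = (5−√29)/2 = -0.192582, so π⊥(m,n) = m -0.192582·n.
#1 (1,7): internal coord 1 + (7)·τ' = -0.348077; -0.348077 ∈ [-0.9, -0.3) → IN Λ
#2 (0,3): internal coord 0 + (3)·τ' = -0.577747; -0.577747 ∈ [-0.9, -0.3) → IN Λ
#3 (-4,-12): internal coord -4 + (-12)·τ' = -1.689011; -1.689011 ∉ [-0.9, -0.3) → out
#4 (-1,0): internal coord -1 + (0)·τ' = -1.000000; -1.000000 ∉ [-0.9, -0.3) → out
#5 (-3,-8): internal coord -3 + (-8)·τ' = -1.459341; -1.459341 ∉ [-0.9, -0.3) → out
#6 (-2,-4): internal coord -2 + (-4)·τ' = -1.229670; -1.229670 ∉ [-0.9, -0.3) → out
#7 (0,-9): internal coord 0 + (-9)·τ' = +1.733242; +1.733242 ∉ [-0.9, -0.3) → out
#8 (5,0): internal coord 5 + (0)·τ' = +5.000000; +5.000000 ∉ [-0.9, -0.3) → out
#9 (0,-1): internal coord 0 + (-1)·τ' = +0.192582; +0.192582 ∉ [-0.9, -0.3) → out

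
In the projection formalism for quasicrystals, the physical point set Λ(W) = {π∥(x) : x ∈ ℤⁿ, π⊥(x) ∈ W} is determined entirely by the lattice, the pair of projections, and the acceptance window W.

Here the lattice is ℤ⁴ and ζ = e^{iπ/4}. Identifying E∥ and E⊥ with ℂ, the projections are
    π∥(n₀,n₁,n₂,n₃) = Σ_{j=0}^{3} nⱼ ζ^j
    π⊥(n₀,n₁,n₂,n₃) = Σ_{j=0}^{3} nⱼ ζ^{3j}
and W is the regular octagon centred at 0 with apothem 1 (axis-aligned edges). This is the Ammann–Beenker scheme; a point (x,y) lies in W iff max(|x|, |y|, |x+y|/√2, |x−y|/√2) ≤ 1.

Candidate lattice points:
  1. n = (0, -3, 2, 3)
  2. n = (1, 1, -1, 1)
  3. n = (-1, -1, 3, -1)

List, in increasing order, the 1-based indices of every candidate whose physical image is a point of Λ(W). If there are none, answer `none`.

Internal map: ζ^{3j} for j=0..3 gives (1,0), (−√2/2,√2/2), (0,−1), (√2/2,√2/2).
#1 (0, -3, 2, 3): internal (4.242641, -2.000000); octagon support 4.414214 vs apothem 1 → ∉ W
#2 (1, 1, -1, 1): internal (1.000000, 2.414214); octagon support 2.414214 vs apothem 1 → ∉ W
#3 (-1, -1, 3, -1): internal (-1.000000, -4.414214); octagon support 4.414214 vs apothem 1 → ∉ W

none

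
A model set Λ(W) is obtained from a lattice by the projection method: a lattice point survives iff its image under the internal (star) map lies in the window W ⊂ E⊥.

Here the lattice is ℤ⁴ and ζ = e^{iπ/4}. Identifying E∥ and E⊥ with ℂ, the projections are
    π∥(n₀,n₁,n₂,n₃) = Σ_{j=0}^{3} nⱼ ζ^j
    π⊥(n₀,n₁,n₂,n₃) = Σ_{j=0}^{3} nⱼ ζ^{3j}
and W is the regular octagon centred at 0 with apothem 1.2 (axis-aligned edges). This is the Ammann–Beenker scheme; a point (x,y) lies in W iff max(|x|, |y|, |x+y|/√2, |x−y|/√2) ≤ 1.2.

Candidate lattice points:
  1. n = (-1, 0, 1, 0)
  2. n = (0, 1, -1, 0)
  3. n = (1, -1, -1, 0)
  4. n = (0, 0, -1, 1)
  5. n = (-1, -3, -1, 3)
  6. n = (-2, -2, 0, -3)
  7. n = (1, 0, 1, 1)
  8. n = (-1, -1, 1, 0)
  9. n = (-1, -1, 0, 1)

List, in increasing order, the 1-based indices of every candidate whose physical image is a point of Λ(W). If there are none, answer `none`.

Internal map: ζ^{3j} for j=0..3 gives (1,0), (−√2/2,√2/2), (0,−1), (√2/2,√2/2).
candidate 1: n = (-1, 0, 1, 0) → π⊥ ≈ (-1.00000, -1.00000); max(|x|,|y|,|x±y|/√2) = 1.41421 > 1.2 ⇒ ∉ W
candidate 2: n = (0, 1, -1, 0) → π⊥ ≈ (-0.70711, +1.70711); max(|x|,|y|,|x±y|/√2) = 1.70711 > 1.2 ⇒ ∉ W
candidate 3: n = (1, -1, -1, 0) → π⊥ ≈ (+1.70711, +0.29289); max(|x|,|y|,|x±y|/√2) = 1.70711 > 1.2 ⇒ ∉ W
candidate 4: n = (0, 0, -1, 1) → π⊥ ≈ (+0.70711, +1.70711); max(|x|,|y|,|x±y|/√2) = 1.70711 > 1.2 ⇒ ∉ W
candidate 5: n = (-1, -3, -1, 3) → π⊥ ≈ (+3.24264, +1.00000); max(|x|,|y|,|x±y|/√2) = 3.24264 > 1.2 ⇒ ∉ W
candidate 6: n = (-2, -2, 0, -3) → π⊥ ≈ (-2.70711, -3.53553); max(|x|,|y|,|x±y|/√2) = 4.41421 > 1.2 ⇒ ∉ W
candidate 7: n = (1, 0, 1, 1) → π⊥ ≈ (+1.70711, -0.29289); max(|x|,|y|,|x±y|/√2) = 1.70711 > 1.2 ⇒ ∉ W
candidate 8: n = (-1, -1, 1, 0) → π⊥ ≈ (-0.29289, -1.70711); max(|x|,|y|,|x±y|/√2) = 1.70711 > 1.2 ⇒ ∉ W
candidate 9: n = (-1, -1, 0, 1) → π⊥ ≈ (+0.41421, +0.00000); max(|x|,|y|,|x±y|/√2) = 0.41421 ≤ 1.2 ⇒ ∈ W

9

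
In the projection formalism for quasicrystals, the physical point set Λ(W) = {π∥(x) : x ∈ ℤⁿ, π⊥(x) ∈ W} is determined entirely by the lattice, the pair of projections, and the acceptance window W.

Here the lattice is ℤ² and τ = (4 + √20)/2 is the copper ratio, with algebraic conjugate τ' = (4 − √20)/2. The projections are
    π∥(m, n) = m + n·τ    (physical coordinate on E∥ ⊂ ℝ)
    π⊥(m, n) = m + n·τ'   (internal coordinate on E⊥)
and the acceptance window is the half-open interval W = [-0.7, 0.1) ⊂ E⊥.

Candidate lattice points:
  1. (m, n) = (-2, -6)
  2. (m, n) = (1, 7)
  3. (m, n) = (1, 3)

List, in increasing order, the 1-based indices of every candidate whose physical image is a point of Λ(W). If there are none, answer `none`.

1, 2

Numerically τ ≈ 4.23607 and τ' = −1/τ ≈ -0.23607.
#1 (-2,-6): internal coord -2 + (-6)·τ' = -0.58359; -0.58359 ∈ [-0.7, 0.1) → IN Λ
#2 (1,7): internal coord 1 + (7)·τ' = -0.65248; -0.65248 ∈ [-0.7, 0.1) → IN Λ
#3 (1,3): internal coord 1 + (3)·τ' = +0.29180; +0.29180 ∉ [-0.7, 0.1) → out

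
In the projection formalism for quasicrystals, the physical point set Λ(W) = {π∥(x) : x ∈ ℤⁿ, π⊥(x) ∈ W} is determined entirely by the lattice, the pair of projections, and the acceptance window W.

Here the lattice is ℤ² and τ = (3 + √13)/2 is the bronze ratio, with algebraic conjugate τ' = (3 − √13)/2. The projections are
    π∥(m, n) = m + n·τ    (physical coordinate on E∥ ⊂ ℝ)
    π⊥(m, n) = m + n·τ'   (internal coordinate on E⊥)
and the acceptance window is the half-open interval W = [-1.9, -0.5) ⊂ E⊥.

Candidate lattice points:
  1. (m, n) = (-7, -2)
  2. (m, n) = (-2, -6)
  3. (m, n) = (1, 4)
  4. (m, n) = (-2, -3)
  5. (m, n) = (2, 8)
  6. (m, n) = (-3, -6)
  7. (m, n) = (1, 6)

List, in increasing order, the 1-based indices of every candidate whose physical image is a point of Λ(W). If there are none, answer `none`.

Compute τ' = (3−√13)/2 = -0.3028, so π⊥(m,n) = m -0.3028·n.
[1] lift (-7,-2): star map gives -6.3944; window check -1.9 ≤ -6.3944 < -0.5 is false → out
[2] lift (-2,-6): star map gives -0.1833; window check -1.9 ≤ -0.1833 < -0.5 is false → out
[3] lift (1,4): star map gives -0.2111; window check -1.9 ≤ -0.2111 < -0.5 is false → out
[4] lift (-2,-3): star map gives -1.0917; window check -1.9 ≤ -1.0917 < -0.5 is true → IN Λ
[5] lift (2,8): star map gives -0.4222; window check -1.9 ≤ -0.4222 < -0.5 is false → out
[6] lift (-3,-6): star map gives -1.1833; window check -1.9 ≤ -1.1833 < -0.5 is true → IN Λ
[7] lift (1,6): star map gives -0.8167; window check -1.9 ≤ -0.8167 < -0.5 is true → IN Λ

4, 6, 7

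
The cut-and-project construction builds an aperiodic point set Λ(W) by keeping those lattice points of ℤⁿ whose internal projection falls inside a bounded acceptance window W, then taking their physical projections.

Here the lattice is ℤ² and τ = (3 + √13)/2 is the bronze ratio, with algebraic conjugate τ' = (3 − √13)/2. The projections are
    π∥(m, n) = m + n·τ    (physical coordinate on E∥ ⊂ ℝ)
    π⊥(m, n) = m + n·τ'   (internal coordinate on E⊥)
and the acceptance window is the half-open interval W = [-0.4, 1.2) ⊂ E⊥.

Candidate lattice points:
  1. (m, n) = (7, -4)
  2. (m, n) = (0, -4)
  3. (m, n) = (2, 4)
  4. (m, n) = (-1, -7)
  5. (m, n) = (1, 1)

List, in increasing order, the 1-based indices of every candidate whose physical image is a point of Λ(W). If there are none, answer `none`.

3, 4, 5

Numerically τ ≈ 3.302776 and τ' = −1/τ ≈ -0.302776.
#1 (7,-4): internal coord 7 + (-4)·τ' = +8.211103; +8.211103 ∉ [-0.4, 1.2) → out
#2 (0,-4): internal coord 0 + (-4)·τ' = +1.211103; +1.211103 ∉ [-0.4, 1.2) → out
#3 (2,4): internal coord 2 + (4)·τ' = +0.788897; +0.788897 ∈ [-0.4, 1.2) → IN Λ
#4 (-1,-7): internal coord -1 + (-7)·τ' = +1.119429; +1.119429 ∈ [-0.4, 1.2) → IN Λ
#5 (1,1): internal coord 1 + (1)·τ' = +0.697224; +0.697224 ∈ [-0.4, 1.2) → IN Λ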